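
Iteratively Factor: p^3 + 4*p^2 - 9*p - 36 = (p + 3)*(p^2 + p - 12) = (p - 3)*(p + 3)*(p + 4)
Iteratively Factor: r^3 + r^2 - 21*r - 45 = (r + 3)*(r^2 - 2*r - 15) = (r + 3)^2*(r - 5)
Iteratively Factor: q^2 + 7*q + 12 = (q + 3)*(q + 4)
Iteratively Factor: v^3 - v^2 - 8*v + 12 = (v - 2)*(v^2 + v - 6) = (v - 2)*(v + 3)*(v - 2)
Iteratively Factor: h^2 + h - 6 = (h + 3)*(h - 2)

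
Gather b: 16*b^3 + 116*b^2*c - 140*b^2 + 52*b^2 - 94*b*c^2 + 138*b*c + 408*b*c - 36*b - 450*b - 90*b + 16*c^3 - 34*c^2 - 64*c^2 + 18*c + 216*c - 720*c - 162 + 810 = 16*b^3 + b^2*(116*c - 88) + b*(-94*c^2 + 546*c - 576) + 16*c^3 - 98*c^2 - 486*c + 648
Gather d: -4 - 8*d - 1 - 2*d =-10*d - 5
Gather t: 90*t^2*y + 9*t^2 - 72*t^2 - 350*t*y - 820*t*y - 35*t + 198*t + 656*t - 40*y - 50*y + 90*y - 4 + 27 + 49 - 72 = t^2*(90*y - 63) + t*(819 - 1170*y)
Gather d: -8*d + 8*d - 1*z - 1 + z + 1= 0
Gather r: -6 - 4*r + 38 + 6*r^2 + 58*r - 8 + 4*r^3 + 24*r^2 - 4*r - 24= 4*r^3 + 30*r^2 + 50*r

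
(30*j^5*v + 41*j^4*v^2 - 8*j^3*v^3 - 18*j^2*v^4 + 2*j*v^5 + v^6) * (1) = 30*j^5*v + 41*j^4*v^2 - 8*j^3*v^3 - 18*j^2*v^4 + 2*j*v^5 + v^6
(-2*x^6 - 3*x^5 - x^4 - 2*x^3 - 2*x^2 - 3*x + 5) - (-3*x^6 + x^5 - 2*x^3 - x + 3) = x^6 - 4*x^5 - x^4 - 2*x^2 - 2*x + 2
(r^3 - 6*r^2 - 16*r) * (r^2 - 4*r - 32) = r^5 - 10*r^4 - 24*r^3 + 256*r^2 + 512*r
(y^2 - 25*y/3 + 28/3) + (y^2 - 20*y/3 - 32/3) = 2*y^2 - 15*y - 4/3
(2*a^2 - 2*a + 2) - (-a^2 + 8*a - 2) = 3*a^2 - 10*a + 4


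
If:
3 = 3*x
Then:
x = 1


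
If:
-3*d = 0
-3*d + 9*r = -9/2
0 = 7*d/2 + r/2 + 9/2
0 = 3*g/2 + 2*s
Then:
No Solution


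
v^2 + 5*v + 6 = (v + 2)*(v + 3)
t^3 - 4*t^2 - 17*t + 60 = (t - 5)*(t - 3)*(t + 4)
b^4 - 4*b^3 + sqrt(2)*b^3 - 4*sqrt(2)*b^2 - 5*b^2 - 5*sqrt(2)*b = b*(b - 5)*(b + 1)*(b + sqrt(2))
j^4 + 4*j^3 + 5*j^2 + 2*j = j*(j + 1)^2*(j + 2)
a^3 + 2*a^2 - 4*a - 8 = (a - 2)*(a + 2)^2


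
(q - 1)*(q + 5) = q^2 + 4*q - 5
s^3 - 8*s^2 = s^2*(s - 8)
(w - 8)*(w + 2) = w^2 - 6*w - 16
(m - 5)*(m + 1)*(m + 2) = m^3 - 2*m^2 - 13*m - 10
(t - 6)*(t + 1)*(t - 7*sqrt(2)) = t^3 - 7*sqrt(2)*t^2 - 5*t^2 - 6*t + 35*sqrt(2)*t + 42*sqrt(2)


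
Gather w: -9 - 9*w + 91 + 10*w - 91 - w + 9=0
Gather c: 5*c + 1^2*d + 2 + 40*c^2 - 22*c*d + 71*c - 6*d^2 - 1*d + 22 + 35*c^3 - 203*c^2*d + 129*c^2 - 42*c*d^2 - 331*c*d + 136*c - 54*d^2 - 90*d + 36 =35*c^3 + c^2*(169 - 203*d) + c*(-42*d^2 - 353*d + 212) - 60*d^2 - 90*d + 60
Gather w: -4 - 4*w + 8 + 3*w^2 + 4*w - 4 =3*w^2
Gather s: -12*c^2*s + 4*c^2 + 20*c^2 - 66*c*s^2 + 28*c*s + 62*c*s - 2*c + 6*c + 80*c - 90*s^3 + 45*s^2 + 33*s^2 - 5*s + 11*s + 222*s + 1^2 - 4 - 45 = 24*c^2 + 84*c - 90*s^3 + s^2*(78 - 66*c) + s*(-12*c^2 + 90*c + 228) - 48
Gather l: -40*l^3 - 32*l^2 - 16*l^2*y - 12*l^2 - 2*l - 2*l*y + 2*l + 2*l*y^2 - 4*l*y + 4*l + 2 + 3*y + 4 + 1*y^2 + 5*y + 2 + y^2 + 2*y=-40*l^3 + l^2*(-16*y - 44) + l*(2*y^2 - 6*y + 4) + 2*y^2 + 10*y + 8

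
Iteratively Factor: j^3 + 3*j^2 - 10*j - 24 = (j + 4)*(j^2 - j - 6) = (j - 3)*(j + 4)*(j + 2)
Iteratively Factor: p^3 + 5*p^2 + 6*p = (p + 3)*(p^2 + 2*p) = p*(p + 3)*(p + 2)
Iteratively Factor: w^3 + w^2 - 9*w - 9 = (w - 3)*(w^2 + 4*w + 3) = (w - 3)*(w + 1)*(w + 3)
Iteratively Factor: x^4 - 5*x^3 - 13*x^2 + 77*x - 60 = (x - 5)*(x^3 - 13*x + 12) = (x - 5)*(x - 1)*(x^2 + x - 12) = (x - 5)*(x - 1)*(x + 4)*(x - 3)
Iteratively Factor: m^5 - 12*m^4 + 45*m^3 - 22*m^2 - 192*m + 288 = (m - 3)*(m^4 - 9*m^3 + 18*m^2 + 32*m - 96) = (m - 4)*(m - 3)*(m^3 - 5*m^2 - 2*m + 24) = (m - 4)*(m - 3)*(m + 2)*(m^2 - 7*m + 12) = (m - 4)*(m - 3)^2*(m + 2)*(m - 4)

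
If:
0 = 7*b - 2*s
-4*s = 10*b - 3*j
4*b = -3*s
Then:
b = 0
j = 0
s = 0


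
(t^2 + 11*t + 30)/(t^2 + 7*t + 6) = (t + 5)/(t + 1)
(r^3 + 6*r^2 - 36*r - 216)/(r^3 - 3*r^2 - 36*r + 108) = (r + 6)/(r - 3)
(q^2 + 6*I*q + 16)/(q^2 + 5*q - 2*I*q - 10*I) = (q + 8*I)/(q + 5)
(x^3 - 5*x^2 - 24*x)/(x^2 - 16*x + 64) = x*(x + 3)/(x - 8)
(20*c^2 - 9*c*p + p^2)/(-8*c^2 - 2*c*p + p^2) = (-5*c + p)/(2*c + p)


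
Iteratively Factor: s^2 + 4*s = (s)*(s + 4)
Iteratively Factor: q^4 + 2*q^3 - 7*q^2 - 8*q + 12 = (q + 3)*(q^3 - q^2 - 4*q + 4) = (q + 2)*(q + 3)*(q^2 - 3*q + 2) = (q - 2)*(q + 2)*(q + 3)*(q - 1)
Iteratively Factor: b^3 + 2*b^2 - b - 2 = (b + 1)*(b^2 + b - 2) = (b - 1)*(b + 1)*(b + 2)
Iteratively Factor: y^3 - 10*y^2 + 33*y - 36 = (y - 4)*(y^2 - 6*y + 9) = (y - 4)*(y - 3)*(y - 3)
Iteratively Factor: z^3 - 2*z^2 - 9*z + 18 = (z + 3)*(z^2 - 5*z + 6) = (z - 2)*(z + 3)*(z - 3)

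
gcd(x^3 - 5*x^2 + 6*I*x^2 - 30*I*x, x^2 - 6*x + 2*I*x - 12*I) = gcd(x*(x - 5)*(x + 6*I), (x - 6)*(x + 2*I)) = 1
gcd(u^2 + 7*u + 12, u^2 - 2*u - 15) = u + 3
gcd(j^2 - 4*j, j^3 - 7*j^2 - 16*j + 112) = j - 4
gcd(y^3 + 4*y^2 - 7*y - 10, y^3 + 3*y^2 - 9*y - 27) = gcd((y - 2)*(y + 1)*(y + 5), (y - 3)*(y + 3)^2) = 1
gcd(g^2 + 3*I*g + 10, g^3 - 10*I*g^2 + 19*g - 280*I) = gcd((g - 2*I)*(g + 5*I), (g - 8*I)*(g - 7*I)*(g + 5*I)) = g + 5*I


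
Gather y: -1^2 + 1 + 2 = 2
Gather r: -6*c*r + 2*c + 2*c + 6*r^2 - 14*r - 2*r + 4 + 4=4*c + 6*r^2 + r*(-6*c - 16) + 8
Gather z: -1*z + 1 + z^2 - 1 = z^2 - z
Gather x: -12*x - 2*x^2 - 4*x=-2*x^2 - 16*x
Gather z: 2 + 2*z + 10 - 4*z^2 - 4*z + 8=-4*z^2 - 2*z + 20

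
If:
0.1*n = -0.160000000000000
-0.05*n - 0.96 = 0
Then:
No Solution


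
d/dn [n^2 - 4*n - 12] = 2*n - 4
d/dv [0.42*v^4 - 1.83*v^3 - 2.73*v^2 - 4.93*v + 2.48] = 1.68*v^3 - 5.49*v^2 - 5.46*v - 4.93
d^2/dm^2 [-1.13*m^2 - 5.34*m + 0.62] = -2.26000000000000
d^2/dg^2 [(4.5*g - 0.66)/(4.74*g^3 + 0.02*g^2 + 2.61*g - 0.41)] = (606.6252*g^5 - 175.383792*g^4 - 112.340088*g^3 + 55.951272*g^2 - 7.68117600000001*g + 0.628104)/(106.496424*g^9 + 1.348056*g^8 + 175.926996*g^7 - 26.150572*g^6 + 96.637986*g^5 - 30.02541*g^4 + 20.041551*g^3 - 8.368797*g^2 + 1.316223*g - 0.068921)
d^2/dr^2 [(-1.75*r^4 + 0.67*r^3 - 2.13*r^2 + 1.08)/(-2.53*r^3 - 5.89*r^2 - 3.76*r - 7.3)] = (-1.13686837721616e-13*r^7 + 135.363662*r^6 + 76.8541559999999*r^5 + 543.874812*r^4 - 95.3750239999998*r^3 + 172.799628*r^2 - 238.055352*r + 289.351704)/(16.194277*r^9 + 113.103903*r^8 + 335.515191*r^7 + 680.698531*r^6 + 1151.325732*r^5 + 1426.229022*r^4 + 1427.640796*r^3 + 1251.24774*r^2 + 601.1112*r + 389.017)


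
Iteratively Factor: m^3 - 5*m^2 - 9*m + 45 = (m - 3)*(m^2 - 2*m - 15) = (m - 3)*(m + 3)*(m - 5)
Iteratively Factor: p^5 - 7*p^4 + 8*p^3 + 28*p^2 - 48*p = (p - 3)*(p^4 - 4*p^3 - 4*p^2 + 16*p) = (p - 4)*(p - 3)*(p^3 - 4*p) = (p - 4)*(p - 3)*(p + 2)*(p^2 - 2*p) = (p - 4)*(p - 3)*(p - 2)*(p + 2)*(p)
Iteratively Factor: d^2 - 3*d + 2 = (d - 1)*(d - 2)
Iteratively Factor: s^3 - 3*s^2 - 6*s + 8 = (s - 1)*(s^2 - 2*s - 8) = (s - 4)*(s - 1)*(s + 2)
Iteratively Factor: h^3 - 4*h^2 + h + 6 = (h - 3)*(h^2 - h - 2) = (h - 3)*(h - 2)*(h + 1)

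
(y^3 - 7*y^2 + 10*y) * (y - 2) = y^4 - 9*y^3 + 24*y^2 - 20*y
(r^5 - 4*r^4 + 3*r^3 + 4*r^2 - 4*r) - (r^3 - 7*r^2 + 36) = r^5 - 4*r^4 + 2*r^3 + 11*r^2 - 4*r - 36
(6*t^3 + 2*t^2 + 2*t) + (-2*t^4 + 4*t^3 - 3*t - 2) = -2*t^4 + 10*t^3 + 2*t^2 - t - 2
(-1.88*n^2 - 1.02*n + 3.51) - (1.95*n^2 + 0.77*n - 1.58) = -3.83*n^2 - 1.79*n + 5.09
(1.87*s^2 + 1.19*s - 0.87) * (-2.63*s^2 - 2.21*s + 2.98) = -4.9181*s^4 - 7.2624*s^3 + 5.2308*s^2 + 5.4689*s - 2.5926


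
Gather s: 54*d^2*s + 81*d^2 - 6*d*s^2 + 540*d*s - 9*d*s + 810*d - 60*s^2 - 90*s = 81*d^2 + 810*d + s^2*(-6*d - 60) + s*(54*d^2 + 531*d - 90)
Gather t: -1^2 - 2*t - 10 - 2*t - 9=-4*t - 20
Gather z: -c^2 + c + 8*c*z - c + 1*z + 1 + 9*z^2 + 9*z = -c^2 + 9*z^2 + z*(8*c + 10) + 1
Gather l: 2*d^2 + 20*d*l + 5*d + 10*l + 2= 2*d^2 + 5*d + l*(20*d + 10) + 2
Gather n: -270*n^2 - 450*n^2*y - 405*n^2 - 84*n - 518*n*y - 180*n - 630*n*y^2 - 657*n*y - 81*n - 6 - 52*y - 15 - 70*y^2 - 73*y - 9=n^2*(-450*y - 675) + n*(-630*y^2 - 1175*y - 345) - 70*y^2 - 125*y - 30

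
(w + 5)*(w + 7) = w^2 + 12*w + 35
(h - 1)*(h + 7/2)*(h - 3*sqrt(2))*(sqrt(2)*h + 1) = sqrt(2)*h^4 - 5*h^3 + 5*sqrt(2)*h^3/2 - 25*h^2/2 - 13*sqrt(2)*h^2/2 - 15*sqrt(2)*h/2 + 35*h/2 + 21*sqrt(2)/2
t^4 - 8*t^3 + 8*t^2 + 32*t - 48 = (t - 6)*(t - 2)^2*(t + 2)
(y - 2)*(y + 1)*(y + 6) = y^3 + 5*y^2 - 8*y - 12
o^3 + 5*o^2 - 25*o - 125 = (o - 5)*(o + 5)^2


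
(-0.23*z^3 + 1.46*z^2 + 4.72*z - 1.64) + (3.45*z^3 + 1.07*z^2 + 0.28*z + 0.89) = 3.22*z^3 + 2.53*z^2 + 5.0*z - 0.75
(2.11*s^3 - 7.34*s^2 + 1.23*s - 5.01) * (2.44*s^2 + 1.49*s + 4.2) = 5.1484*s^5 - 14.7657*s^4 + 0.926599999999999*s^3 - 41.2197*s^2 - 2.2989*s - 21.042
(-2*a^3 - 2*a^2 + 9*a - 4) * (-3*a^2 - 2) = 6*a^5 + 6*a^4 - 23*a^3 + 16*a^2 - 18*a + 8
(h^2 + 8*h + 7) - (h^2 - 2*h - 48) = 10*h + 55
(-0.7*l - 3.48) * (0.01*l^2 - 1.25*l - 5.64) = -0.007*l^3 + 0.8402*l^2 + 8.298*l + 19.6272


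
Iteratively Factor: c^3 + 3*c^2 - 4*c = (c)*(c^2 + 3*c - 4) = c*(c + 4)*(c - 1)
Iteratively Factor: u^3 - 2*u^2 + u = (u - 1)*(u^2 - u) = (u - 1)^2*(u)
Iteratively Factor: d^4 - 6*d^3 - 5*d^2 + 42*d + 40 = (d + 2)*(d^3 - 8*d^2 + 11*d + 20) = (d - 5)*(d + 2)*(d^2 - 3*d - 4) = (d - 5)*(d + 1)*(d + 2)*(d - 4)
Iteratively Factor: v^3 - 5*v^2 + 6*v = (v - 3)*(v^2 - 2*v) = (v - 3)*(v - 2)*(v)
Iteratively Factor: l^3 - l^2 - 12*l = (l + 3)*(l^2 - 4*l) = (l - 4)*(l + 3)*(l)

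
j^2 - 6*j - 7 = (j - 7)*(j + 1)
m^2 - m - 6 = (m - 3)*(m + 2)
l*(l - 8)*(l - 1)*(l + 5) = l^4 - 4*l^3 - 37*l^2 + 40*l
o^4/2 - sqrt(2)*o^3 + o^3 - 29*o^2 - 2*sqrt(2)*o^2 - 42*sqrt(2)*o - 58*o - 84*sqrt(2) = (o/2 + sqrt(2))*(o + 2)*(o - 7*sqrt(2))*(o + 3*sqrt(2))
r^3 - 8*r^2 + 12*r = r*(r - 6)*(r - 2)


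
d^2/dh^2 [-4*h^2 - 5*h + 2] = -8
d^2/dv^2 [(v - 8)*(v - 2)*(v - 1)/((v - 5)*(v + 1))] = 6*(v^3 - 51*v^2 + 219*v - 377)/(v^6 - 12*v^5 + 33*v^4 + 56*v^3 - 165*v^2 - 300*v - 125)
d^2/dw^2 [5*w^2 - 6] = 10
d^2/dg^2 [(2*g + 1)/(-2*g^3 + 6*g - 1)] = 12*(-6*(2*g + 1)*(g^2 - 1)^2 + (2*g^2 + g*(2*g + 1) - 2)*(2*g^3 - 6*g + 1))/(2*g^3 - 6*g + 1)^3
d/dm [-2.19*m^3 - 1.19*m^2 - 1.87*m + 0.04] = -6.57*m^2 - 2.38*m - 1.87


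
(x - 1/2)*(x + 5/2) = x^2 + 2*x - 5/4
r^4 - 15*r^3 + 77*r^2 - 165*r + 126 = (r - 7)*(r - 3)^2*(r - 2)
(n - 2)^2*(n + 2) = n^3 - 2*n^2 - 4*n + 8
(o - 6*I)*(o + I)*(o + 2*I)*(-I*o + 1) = -I*o^4 - 2*o^3 - 19*I*o^2 + 28*o + 12*I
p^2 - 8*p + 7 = (p - 7)*(p - 1)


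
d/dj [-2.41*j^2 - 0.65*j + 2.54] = -4.82*j - 0.65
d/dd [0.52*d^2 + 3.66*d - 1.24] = 1.04*d + 3.66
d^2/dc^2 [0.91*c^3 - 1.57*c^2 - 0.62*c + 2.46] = 5.46*c - 3.14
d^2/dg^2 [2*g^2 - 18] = 4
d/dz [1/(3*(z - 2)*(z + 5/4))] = 4*(3 - 8*z)/(3*(16*z^4 - 24*z^3 - 71*z^2 + 60*z + 100))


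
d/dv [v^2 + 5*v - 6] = 2*v + 5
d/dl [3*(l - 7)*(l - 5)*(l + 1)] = 9*l^2 - 66*l + 69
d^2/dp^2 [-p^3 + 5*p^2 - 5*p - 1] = 10 - 6*p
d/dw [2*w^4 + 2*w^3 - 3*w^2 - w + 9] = 8*w^3 + 6*w^2 - 6*w - 1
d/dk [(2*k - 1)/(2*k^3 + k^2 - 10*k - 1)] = 2*(2*k^3 + k^2 - 10*k - (2*k - 1)*(3*k^2 + k - 5) - 1)/(2*k^3 + k^2 - 10*k - 1)^2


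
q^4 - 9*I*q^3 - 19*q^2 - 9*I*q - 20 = (q - 5*I)*(q - 4*I)*(q - I)*(q + I)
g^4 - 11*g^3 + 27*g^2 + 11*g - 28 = (g - 7)*(g - 4)*(g - 1)*(g + 1)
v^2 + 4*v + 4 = (v + 2)^2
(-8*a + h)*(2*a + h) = -16*a^2 - 6*a*h + h^2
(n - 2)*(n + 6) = n^2 + 4*n - 12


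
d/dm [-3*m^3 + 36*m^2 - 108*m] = -9*m^2 + 72*m - 108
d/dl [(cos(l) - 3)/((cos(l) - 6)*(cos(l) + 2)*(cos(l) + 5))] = 2*(cos(l)^3 - 4*cos(l)^2 - 3*cos(l) + 78)*sin(l)/((cos(l) - 6)^2*(cos(l) + 2)^2*(cos(l) + 5)^2)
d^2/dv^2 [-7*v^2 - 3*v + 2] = -14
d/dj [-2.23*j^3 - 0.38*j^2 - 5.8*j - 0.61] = -6.69*j^2 - 0.76*j - 5.8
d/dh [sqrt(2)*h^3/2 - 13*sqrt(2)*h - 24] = sqrt(2)*(3*h^2 - 26)/2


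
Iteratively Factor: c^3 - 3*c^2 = (c)*(c^2 - 3*c) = c*(c - 3)*(c)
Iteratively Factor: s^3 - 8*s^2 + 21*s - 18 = (s - 3)*(s^2 - 5*s + 6) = (s - 3)^2*(s - 2)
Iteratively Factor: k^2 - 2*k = (k - 2)*(k)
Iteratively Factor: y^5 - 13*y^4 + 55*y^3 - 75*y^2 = (y - 3)*(y^4 - 10*y^3 + 25*y^2) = y*(y - 3)*(y^3 - 10*y^2 + 25*y) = y^2*(y - 3)*(y^2 - 10*y + 25) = y^2*(y - 5)*(y - 3)*(y - 5)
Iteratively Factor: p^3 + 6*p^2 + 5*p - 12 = (p - 1)*(p^2 + 7*p + 12) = (p - 1)*(p + 3)*(p + 4)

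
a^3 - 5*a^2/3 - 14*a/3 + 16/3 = (a - 8/3)*(a - 1)*(a + 2)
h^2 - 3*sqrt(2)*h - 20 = (h - 5*sqrt(2))*(h + 2*sqrt(2))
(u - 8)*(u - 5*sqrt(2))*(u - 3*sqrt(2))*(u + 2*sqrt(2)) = u^4 - 6*sqrt(2)*u^3 - 8*u^3 - 2*u^2 + 48*sqrt(2)*u^2 + 16*u + 60*sqrt(2)*u - 480*sqrt(2)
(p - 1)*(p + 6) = p^2 + 5*p - 6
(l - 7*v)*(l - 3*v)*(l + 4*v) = l^3 - 6*l^2*v - 19*l*v^2 + 84*v^3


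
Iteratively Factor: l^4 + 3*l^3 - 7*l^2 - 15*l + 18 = (l - 1)*(l^3 + 4*l^2 - 3*l - 18) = (l - 1)*(l + 3)*(l^2 + l - 6) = (l - 1)*(l + 3)^2*(l - 2)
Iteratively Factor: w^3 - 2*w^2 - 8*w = (w + 2)*(w^2 - 4*w) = w*(w + 2)*(w - 4)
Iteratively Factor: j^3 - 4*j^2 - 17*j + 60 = (j - 5)*(j^2 + j - 12) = (j - 5)*(j - 3)*(j + 4)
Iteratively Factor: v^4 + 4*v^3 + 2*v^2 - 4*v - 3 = (v + 1)*(v^3 + 3*v^2 - v - 3) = (v + 1)^2*(v^2 + 2*v - 3) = (v + 1)^2*(v + 3)*(v - 1)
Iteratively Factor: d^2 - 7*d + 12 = (d - 3)*(d - 4)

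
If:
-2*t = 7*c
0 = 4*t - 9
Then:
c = -9/14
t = 9/4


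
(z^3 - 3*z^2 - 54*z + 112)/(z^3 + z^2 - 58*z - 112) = (z - 2)/(z + 2)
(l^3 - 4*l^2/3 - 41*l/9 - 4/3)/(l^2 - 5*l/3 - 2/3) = (l^2 - 5*l/3 - 4)/(l - 2)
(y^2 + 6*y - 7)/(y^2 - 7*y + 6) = (y + 7)/(y - 6)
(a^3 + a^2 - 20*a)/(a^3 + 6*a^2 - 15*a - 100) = a/(a + 5)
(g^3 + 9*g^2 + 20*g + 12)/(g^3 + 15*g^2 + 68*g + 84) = (g + 1)/(g + 7)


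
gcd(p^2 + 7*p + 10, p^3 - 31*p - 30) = p + 5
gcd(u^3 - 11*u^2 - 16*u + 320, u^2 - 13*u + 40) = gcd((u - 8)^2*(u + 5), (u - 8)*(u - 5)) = u - 8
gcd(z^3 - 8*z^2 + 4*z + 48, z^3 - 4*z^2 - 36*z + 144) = z^2 - 10*z + 24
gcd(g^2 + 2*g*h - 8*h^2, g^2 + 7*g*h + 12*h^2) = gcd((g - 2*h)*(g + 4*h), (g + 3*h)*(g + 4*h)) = g + 4*h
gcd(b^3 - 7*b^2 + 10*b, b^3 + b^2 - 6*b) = b^2 - 2*b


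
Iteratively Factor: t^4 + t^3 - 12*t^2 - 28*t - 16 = (t + 1)*(t^3 - 12*t - 16) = (t - 4)*(t + 1)*(t^2 + 4*t + 4) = (t - 4)*(t + 1)*(t + 2)*(t + 2)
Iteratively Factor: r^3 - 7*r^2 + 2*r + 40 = (r + 2)*(r^2 - 9*r + 20) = (r - 5)*(r + 2)*(r - 4)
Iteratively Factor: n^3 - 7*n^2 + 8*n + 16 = (n - 4)*(n^2 - 3*n - 4) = (n - 4)*(n + 1)*(n - 4)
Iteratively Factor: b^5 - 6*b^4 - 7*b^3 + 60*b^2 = (b - 4)*(b^4 - 2*b^3 - 15*b^2) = (b - 4)*(b + 3)*(b^3 - 5*b^2) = b*(b - 4)*(b + 3)*(b^2 - 5*b) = b^2*(b - 4)*(b + 3)*(b - 5)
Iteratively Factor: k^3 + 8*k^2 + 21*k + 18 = (k + 3)*(k^2 + 5*k + 6) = (k + 3)^2*(k + 2)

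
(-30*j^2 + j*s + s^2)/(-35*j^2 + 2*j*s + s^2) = (6*j + s)/(7*j + s)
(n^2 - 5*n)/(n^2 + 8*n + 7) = n*(n - 5)/(n^2 + 8*n + 7)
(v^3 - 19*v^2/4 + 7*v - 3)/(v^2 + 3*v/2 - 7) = (4*v^2 - 11*v + 6)/(2*(2*v + 7))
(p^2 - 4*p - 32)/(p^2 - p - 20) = (p - 8)/(p - 5)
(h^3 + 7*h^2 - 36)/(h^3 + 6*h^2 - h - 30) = (h + 6)/(h + 5)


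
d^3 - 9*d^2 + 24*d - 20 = (d - 5)*(d - 2)^2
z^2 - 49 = (z - 7)*(z + 7)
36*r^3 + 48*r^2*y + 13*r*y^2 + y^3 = (r + y)*(6*r + y)^2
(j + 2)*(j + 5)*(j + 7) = j^3 + 14*j^2 + 59*j + 70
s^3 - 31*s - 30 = (s - 6)*(s + 1)*(s + 5)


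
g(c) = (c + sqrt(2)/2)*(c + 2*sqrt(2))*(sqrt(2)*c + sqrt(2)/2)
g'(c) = sqrt(2)*(c + sqrt(2)/2)*(c + 2*sqrt(2)) + (c + sqrt(2)/2)*(sqrt(2)*c + sqrt(2)/2) + (c + 2*sqrt(2))*(sqrt(2)*c + sqrt(2)/2) = 3*sqrt(2)*c^2 + sqrt(2)*c + 10*c + 5/2 + 2*sqrt(2)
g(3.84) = 186.11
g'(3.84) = 111.72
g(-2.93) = -0.78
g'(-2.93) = 8.31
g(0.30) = 3.56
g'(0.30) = 9.13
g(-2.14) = 2.29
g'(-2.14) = 0.33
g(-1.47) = 1.42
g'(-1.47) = -2.28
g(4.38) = 253.07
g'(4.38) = 136.72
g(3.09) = 114.10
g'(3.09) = 81.11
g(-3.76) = -13.11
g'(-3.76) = 22.39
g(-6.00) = -130.57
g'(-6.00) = 89.58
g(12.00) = 3330.94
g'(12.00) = 753.24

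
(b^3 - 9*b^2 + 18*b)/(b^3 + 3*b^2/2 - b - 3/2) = 2*b*(b^2 - 9*b + 18)/(2*b^3 + 3*b^2 - 2*b - 3)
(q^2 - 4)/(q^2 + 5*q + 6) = (q - 2)/(q + 3)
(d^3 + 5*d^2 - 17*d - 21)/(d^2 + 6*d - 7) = (d^2 - 2*d - 3)/(d - 1)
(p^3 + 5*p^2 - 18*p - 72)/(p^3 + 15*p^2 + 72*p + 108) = (p - 4)/(p + 6)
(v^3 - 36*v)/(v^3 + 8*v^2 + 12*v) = (v - 6)/(v + 2)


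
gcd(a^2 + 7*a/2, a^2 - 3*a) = a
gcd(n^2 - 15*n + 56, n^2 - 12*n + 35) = n - 7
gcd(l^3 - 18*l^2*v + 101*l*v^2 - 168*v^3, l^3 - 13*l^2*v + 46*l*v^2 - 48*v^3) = l^2 - 11*l*v + 24*v^2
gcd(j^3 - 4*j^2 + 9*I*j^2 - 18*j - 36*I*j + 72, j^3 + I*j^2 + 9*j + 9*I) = j + 3*I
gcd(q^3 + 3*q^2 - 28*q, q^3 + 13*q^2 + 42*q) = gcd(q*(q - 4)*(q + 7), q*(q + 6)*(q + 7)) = q^2 + 7*q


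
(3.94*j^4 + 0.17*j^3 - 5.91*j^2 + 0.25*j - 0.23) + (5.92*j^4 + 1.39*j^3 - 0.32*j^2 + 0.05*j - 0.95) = 9.86*j^4 + 1.56*j^3 - 6.23*j^2 + 0.3*j - 1.18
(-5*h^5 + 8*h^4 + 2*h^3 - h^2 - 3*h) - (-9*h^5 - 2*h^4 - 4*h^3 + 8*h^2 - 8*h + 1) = 4*h^5 + 10*h^4 + 6*h^3 - 9*h^2 + 5*h - 1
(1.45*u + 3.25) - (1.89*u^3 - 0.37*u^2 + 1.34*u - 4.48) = -1.89*u^3 + 0.37*u^2 + 0.11*u + 7.73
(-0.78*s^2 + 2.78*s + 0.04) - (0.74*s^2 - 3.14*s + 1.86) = -1.52*s^2 + 5.92*s - 1.82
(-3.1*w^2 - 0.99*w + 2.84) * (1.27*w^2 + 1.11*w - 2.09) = -3.937*w^4 - 4.6983*w^3 + 8.9869*w^2 + 5.2215*w - 5.9356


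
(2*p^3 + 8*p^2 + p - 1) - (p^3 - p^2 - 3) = p^3 + 9*p^2 + p + 2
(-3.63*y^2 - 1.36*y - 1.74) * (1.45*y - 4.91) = -5.2635*y^3 + 15.8513*y^2 + 4.1546*y + 8.5434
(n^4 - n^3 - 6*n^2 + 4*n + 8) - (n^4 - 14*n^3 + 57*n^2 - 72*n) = 13*n^3 - 63*n^2 + 76*n + 8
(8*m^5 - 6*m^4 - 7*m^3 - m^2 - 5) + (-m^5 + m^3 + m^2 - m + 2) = 7*m^5 - 6*m^4 - 6*m^3 - m - 3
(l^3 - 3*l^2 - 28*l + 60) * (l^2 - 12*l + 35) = l^5 - 15*l^4 + 43*l^3 + 291*l^2 - 1700*l + 2100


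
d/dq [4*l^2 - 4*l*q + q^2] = -4*l + 2*q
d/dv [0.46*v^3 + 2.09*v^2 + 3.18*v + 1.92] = 1.38*v^2 + 4.18*v + 3.18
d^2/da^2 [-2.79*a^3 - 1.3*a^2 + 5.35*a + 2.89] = -16.74*a - 2.6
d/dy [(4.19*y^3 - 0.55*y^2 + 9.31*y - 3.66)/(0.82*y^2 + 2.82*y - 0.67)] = (3.4358*y^4 + 23.6316*y^3 - 17.6071*y^2 + 6.7394*y + 4.0835)/(0.6724*y^4 + 4.6248*y^3 + 6.8536*y^2 - 3.7788*y + 0.4489)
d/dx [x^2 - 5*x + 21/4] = 2*x - 5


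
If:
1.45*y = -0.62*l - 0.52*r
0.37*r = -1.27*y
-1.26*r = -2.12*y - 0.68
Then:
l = -0.06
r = 0.36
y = -0.11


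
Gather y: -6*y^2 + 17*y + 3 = -6*y^2 + 17*y + 3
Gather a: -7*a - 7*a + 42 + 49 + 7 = 98 - 14*a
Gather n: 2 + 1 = 3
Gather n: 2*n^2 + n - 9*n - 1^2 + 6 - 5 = 2*n^2 - 8*n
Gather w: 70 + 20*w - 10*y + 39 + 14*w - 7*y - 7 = 34*w - 17*y + 102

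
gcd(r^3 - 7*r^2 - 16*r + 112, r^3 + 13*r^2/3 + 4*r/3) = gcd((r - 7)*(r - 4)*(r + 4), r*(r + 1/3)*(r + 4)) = r + 4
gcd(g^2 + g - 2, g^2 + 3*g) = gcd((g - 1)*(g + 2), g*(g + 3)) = 1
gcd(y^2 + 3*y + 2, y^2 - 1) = y + 1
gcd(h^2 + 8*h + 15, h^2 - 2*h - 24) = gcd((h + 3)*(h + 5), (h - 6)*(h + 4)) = 1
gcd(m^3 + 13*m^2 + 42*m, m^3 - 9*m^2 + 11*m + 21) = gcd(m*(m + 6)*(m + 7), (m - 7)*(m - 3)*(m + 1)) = 1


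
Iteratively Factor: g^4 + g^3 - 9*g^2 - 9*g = (g - 3)*(g^3 + 4*g^2 + 3*g) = (g - 3)*(g + 1)*(g^2 + 3*g) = g*(g - 3)*(g + 1)*(g + 3)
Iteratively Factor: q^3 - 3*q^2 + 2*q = (q - 1)*(q^2 - 2*q) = q*(q - 1)*(q - 2)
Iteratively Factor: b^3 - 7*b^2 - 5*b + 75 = (b + 3)*(b^2 - 10*b + 25) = (b - 5)*(b + 3)*(b - 5)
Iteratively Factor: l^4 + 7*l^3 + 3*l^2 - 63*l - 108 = (l + 4)*(l^3 + 3*l^2 - 9*l - 27) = (l + 3)*(l + 4)*(l^2 - 9) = (l + 3)^2*(l + 4)*(l - 3)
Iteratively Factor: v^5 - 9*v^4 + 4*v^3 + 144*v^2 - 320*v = (v - 4)*(v^4 - 5*v^3 - 16*v^2 + 80*v) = (v - 4)^2*(v^3 - v^2 - 20*v) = (v - 5)*(v - 4)^2*(v^2 + 4*v) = v*(v - 5)*(v - 4)^2*(v + 4)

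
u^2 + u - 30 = (u - 5)*(u + 6)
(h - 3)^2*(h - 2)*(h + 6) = h^4 - 2*h^3 - 27*h^2 + 108*h - 108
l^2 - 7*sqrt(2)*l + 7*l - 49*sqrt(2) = (l + 7)*(l - 7*sqrt(2))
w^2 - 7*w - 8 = (w - 8)*(w + 1)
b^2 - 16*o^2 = (b - 4*o)*(b + 4*o)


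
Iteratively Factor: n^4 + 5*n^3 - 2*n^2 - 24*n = (n + 4)*(n^3 + n^2 - 6*n) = n*(n + 4)*(n^2 + n - 6) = n*(n + 3)*(n + 4)*(n - 2)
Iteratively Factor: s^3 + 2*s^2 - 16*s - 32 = (s + 2)*(s^2 - 16) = (s + 2)*(s + 4)*(s - 4)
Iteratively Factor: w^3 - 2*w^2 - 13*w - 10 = (w - 5)*(w^2 + 3*w + 2) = (w - 5)*(w + 2)*(w + 1)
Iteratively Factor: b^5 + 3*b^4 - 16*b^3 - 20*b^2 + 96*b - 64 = (b - 1)*(b^4 + 4*b^3 - 12*b^2 - 32*b + 64) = (b - 1)*(b + 4)*(b^3 - 12*b + 16) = (b - 1)*(b + 4)^2*(b^2 - 4*b + 4) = (b - 2)*(b - 1)*(b + 4)^2*(b - 2)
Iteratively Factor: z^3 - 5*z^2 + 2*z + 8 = (z - 4)*(z^2 - z - 2) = (z - 4)*(z - 2)*(z + 1)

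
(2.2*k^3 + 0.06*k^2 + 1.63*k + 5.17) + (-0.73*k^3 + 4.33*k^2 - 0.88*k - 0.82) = 1.47*k^3 + 4.39*k^2 + 0.75*k + 4.35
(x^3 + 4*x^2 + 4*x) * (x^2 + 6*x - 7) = x^5 + 10*x^4 + 21*x^3 - 4*x^2 - 28*x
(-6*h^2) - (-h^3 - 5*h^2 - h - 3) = h^3 - h^2 + h + 3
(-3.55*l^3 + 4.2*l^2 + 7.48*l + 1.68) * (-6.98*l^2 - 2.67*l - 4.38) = 24.779*l^5 - 19.8375*l^4 - 47.8754*l^3 - 50.094*l^2 - 37.248*l - 7.3584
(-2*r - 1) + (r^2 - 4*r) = r^2 - 6*r - 1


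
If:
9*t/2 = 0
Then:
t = 0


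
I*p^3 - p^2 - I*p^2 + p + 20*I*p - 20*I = (p - 4*I)*(p + 5*I)*(I*p - I)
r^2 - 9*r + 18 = (r - 6)*(r - 3)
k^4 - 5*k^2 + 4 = (k - 2)*(k - 1)*(k + 1)*(k + 2)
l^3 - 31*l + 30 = (l - 5)*(l - 1)*(l + 6)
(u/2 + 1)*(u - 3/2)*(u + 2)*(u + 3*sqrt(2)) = u^4/2 + 5*u^3/4 + 3*sqrt(2)*u^3/2 - u^2 + 15*sqrt(2)*u^2/4 - 3*sqrt(2)*u - 3*u - 9*sqrt(2)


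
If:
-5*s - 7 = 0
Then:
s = -7/5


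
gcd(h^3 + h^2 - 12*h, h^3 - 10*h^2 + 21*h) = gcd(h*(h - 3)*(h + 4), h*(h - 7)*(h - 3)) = h^2 - 3*h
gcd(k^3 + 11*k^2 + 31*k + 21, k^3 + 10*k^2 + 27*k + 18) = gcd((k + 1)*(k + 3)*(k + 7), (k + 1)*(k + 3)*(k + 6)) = k^2 + 4*k + 3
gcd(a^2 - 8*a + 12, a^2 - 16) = 1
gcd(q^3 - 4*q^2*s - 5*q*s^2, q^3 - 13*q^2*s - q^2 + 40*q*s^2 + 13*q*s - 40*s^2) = q - 5*s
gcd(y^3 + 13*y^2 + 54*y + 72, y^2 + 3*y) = y + 3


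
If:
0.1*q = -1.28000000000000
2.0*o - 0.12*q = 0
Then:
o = -0.77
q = -12.80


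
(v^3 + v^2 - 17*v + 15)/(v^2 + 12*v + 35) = (v^2 - 4*v + 3)/(v + 7)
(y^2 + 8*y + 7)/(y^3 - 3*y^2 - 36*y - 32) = (y + 7)/(y^2 - 4*y - 32)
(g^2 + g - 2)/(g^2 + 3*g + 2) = (g - 1)/(g + 1)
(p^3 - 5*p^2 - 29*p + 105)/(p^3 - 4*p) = (p^3 - 5*p^2 - 29*p + 105)/(p*(p^2 - 4))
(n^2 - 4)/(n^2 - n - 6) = (n - 2)/(n - 3)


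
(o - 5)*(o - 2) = o^2 - 7*o + 10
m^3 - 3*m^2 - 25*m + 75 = (m - 5)*(m - 3)*(m + 5)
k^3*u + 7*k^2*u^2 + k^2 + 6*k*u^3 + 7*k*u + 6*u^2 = (k + u)*(k + 6*u)*(k*u + 1)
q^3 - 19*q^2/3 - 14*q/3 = q*(q - 7)*(q + 2/3)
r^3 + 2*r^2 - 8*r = r*(r - 2)*(r + 4)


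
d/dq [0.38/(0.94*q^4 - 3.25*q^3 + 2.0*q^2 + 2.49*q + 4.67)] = (-1.4288*q^3 + 3.705*q^2 - 1.52*q - 0.9462)/(0.94*q^4 - 3.25*q^3 + 2.0*q^2 + 2.49*q + 4.67)^2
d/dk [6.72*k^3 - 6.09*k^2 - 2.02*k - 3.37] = 20.16*k^2 - 12.18*k - 2.02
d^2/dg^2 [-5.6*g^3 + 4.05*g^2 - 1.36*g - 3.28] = 8.1 - 33.6*g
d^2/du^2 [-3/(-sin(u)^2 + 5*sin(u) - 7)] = 3*(-4*sin(u)^4 + 15*sin(u)^3 + 9*sin(u)^2 - 65*sin(u) + 36)/(sin(u)^2 - 5*sin(u) + 7)^3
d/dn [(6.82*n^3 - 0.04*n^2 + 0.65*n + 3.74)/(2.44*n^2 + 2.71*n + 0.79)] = (16.6408*n^4 + 36.9644*n^3 + 14.469*n^2 - 18.3144*n - 9.6219)/(5.9536*n^4 + 13.2248*n^3 + 11.1993*n^2 + 4.2818*n + 0.6241)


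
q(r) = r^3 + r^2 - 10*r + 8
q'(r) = 3*r^2 + 2*r - 10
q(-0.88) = 16.89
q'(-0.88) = -9.44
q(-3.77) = 6.33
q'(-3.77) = 25.10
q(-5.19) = -52.96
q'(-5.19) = 60.43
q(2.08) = 0.53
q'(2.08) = 7.14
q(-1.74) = 23.16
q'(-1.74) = -4.40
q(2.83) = 10.37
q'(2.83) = 19.69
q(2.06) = 0.39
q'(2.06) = 6.85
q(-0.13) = 9.31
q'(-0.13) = -10.21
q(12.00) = 1760.00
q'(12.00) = 446.00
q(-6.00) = -112.00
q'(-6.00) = 86.00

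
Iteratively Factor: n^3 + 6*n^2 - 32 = (n + 4)*(n^2 + 2*n - 8) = (n + 4)^2*(n - 2)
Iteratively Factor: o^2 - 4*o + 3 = (o - 3)*(o - 1)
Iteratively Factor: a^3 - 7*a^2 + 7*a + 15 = (a - 3)*(a^2 - 4*a - 5) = (a - 3)*(a + 1)*(a - 5)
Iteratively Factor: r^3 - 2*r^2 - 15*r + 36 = (r - 3)*(r^2 + r - 12) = (r - 3)^2*(r + 4)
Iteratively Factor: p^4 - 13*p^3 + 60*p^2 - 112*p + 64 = (p - 4)*(p^3 - 9*p^2 + 24*p - 16) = (p - 4)^2*(p^2 - 5*p + 4) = (p - 4)^3*(p - 1)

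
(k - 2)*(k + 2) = k^2 - 4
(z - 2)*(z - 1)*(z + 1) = z^3 - 2*z^2 - z + 2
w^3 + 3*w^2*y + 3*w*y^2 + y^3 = (w + y)^3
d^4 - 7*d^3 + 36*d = d*(d - 6)*(d - 3)*(d + 2)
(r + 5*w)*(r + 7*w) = r^2 + 12*r*w + 35*w^2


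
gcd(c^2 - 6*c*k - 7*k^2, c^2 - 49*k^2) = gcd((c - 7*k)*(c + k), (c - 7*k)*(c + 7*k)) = c - 7*k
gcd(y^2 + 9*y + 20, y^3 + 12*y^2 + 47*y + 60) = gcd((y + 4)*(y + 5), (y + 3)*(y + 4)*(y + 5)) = y^2 + 9*y + 20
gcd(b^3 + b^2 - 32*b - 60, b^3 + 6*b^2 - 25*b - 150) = b + 5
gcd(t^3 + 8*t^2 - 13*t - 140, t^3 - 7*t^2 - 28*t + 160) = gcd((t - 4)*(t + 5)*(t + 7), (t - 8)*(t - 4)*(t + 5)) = t^2 + t - 20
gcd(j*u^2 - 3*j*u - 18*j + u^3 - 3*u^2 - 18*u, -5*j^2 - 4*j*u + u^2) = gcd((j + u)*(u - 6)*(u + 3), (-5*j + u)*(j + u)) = j + u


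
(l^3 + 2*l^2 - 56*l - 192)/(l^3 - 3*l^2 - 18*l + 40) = (l^2 - 2*l - 48)/(l^2 - 7*l + 10)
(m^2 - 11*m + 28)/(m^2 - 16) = (m - 7)/(m + 4)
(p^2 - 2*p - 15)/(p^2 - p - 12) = (p - 5)/(p - 4)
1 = 1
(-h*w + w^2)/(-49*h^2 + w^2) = w*(h - w)/(49*h^2 - w^2)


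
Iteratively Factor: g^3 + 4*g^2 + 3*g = (g)*(g^2 + 4*g + 3) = g*(g + 1)*(g + 3)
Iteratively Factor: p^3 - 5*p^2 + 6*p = (p - 3)*(p^2 - 2*p) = (p - 3)*(p - 2)*(p)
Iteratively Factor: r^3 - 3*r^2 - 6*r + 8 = (r - 1)*(r^2 - 2*r - 8) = (r - 1)*(r + 2)*(r - 4)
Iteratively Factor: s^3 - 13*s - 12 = (s + 1)*(s^2 - s - 12) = (s - 4)*(s + 1)*(s + 3)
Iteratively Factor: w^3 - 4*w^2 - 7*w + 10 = (w - 1)*(w^2 - 3*w - 10) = (w - 1)*(w + 2)*(w - 5)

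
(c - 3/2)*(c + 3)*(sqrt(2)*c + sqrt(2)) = sqrt(2)*c^3 + 5*sqrt(2)*c^2/2 - 3*sqrt(2)*c - 9*sqrt(2)/2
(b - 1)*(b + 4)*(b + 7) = b^3 + 10*b^2 + 17*b - 28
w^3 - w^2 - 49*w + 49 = (w - 7)*(w - 1)*(w + 7)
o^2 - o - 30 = (o - 6)*(o + 5)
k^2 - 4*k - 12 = (k - 6)*(k + 2)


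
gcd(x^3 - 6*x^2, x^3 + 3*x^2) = x^2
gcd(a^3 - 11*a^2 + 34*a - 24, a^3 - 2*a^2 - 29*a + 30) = a^2 - 7*a + 6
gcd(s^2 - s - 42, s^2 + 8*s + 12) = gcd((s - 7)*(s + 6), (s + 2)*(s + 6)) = s + 6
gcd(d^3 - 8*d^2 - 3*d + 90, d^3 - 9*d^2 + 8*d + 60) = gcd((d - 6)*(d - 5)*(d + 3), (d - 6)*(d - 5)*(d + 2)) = d^2 - 11*d + 30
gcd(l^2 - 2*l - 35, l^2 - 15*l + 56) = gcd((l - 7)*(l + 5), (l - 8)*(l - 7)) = l - 7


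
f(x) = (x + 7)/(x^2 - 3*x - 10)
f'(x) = (3 - 2*x)*(x + 7)/(x^2 - 3*x - 10)^2 + 1/(x^2 - 3*x - 10)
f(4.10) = -2.02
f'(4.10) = -2.10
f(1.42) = -0.69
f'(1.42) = -0.07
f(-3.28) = 0.35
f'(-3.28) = 0.41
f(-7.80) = -0.01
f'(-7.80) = 0.01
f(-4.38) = 0.12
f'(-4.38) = 0.11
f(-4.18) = 0.14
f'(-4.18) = 0.13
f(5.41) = 4.08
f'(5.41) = -10.19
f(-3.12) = 0.43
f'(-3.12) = 0.54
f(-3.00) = 0.50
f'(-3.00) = 0.69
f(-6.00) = 0.02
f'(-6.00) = 0.03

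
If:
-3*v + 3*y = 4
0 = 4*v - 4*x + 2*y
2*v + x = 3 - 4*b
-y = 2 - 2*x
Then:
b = -7/24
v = 1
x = 13/6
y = 7/3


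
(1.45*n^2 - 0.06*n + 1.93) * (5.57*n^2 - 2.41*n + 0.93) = 8.0765*n^4 - 3.8287*n^3 + 12.2432*n^2 - 4.7071*n + 1.7949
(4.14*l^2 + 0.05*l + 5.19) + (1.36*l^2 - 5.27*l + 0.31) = 5.5*l^2 - 5.22*l + 5.5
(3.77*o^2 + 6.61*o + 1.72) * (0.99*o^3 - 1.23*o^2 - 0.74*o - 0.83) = 3.7323*o^5 + 1.9068*o^4 - 9.2173*o^3 - 10.1361*o^2 - 6.7591*o - 1.4276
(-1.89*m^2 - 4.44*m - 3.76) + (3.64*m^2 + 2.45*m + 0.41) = 1.75*m^2 - 1.99*m - 3.35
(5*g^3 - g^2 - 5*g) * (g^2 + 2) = 5*g^5 - g^4 + 5*g^3 - 2*g^2 - 10*g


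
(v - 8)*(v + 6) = v^2 - 2*v - 48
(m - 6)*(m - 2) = m^2 - 8*m + 12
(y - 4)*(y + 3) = y^2 - y - 12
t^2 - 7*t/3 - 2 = (t - 3)*(t + 2/3)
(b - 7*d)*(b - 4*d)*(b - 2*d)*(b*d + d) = b^4*d - 13*b^3*d^2 + b^3*d + 50*b^2*d^3 - 13*b^2*d^2 - 56*b*d^4 + 50*b*d^3 - 56*d^4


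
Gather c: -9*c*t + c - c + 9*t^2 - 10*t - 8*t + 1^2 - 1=-9*c*t + 9*t^2 - 18*t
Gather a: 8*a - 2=8*a - 2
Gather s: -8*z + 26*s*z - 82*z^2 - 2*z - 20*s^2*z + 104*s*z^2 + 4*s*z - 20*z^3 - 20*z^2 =-20*s^2*z + s*(104*z^2 + 30*z) - 20*z^3 - 102*z^2 - 10*z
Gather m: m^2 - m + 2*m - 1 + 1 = m^2 + m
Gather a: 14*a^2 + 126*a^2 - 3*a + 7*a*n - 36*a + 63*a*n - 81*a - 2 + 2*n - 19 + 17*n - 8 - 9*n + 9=140*a^2 + a*(70*n - 120) + 10*n - 20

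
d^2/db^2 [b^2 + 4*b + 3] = 2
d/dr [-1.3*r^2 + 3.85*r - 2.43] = 3.85 - 2.6*r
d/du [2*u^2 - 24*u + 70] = 4*u - 24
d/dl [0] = 0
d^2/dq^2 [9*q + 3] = 0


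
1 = 1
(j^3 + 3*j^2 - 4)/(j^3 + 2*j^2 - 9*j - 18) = (j^2 + j - 2)/(j^2 - 9)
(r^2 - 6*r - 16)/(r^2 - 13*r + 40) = (r + 2)/(r - 5)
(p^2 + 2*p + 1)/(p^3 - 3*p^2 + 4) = (p + 1)/(p^2 - 4*p + 4)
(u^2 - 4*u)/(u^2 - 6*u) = (u - 4)/(u - 6)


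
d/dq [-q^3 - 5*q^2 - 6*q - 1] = -3*q^2 - 10*q - 6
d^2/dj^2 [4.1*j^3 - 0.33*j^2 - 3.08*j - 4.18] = 24.6*j - 0.66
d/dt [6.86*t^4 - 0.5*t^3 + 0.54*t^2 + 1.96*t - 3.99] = 27.44*t^3 - 1.5*t^2 + 1.08*t + 1.96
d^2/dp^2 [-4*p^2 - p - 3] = -8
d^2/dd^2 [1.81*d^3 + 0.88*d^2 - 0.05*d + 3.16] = 10.86*d + 1.76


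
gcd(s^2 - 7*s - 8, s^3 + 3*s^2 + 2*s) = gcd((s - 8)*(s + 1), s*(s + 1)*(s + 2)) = s + 1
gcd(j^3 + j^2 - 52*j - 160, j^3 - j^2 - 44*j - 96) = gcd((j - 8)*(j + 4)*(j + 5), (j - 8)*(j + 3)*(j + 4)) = j^2 - 4*j - 32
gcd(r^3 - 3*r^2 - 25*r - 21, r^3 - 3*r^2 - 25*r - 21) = r^3 - 3*r^2 - 25*r - 21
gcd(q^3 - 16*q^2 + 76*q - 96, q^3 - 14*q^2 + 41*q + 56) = q - 8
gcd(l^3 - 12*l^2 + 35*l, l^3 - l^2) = l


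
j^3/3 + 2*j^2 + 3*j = j*(j/3 + 1)*(j + 3)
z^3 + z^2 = z^2*(z + 1)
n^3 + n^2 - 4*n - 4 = (n - 2)*(n + 1)*(n + 2)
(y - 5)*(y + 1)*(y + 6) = y^3 + 2*y^2 - 29*y - 30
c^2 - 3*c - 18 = (c - 6)*(c + 3)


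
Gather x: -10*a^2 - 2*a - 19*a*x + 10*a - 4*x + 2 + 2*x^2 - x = -10*a^2 + 8*a + 2*x^2 + x*(-19*a - 5) + 2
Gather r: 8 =8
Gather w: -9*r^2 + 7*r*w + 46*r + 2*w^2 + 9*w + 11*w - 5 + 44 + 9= -9*r^2 + 46*r + 2*w^2 + w*(7*r + 20) + 48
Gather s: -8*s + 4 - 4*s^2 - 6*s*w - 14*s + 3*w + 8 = -4*s^2 + s*(-6*w - 22) + 3*w + 12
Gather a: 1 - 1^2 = 0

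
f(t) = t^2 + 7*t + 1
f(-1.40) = -6.84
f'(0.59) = 8.18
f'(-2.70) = 1.60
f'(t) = 2*t + 7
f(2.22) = 21.47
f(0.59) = 5.48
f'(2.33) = 11.66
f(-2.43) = -10.11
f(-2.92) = -10.91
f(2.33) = 22.74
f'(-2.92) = 1.16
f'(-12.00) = -17.00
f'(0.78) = 8.56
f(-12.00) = 61.00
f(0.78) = 7.07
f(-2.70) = -10.61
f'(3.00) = 13.00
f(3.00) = 31.00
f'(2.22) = 11.44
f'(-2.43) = 2.14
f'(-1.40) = 4.20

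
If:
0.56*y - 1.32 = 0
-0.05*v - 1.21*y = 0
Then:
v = -57.04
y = 2.36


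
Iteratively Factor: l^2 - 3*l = (l - 3)*(l)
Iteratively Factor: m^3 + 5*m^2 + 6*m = (m)*(m^2 + 5*m + 6) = m*(m + 2)*(m + 3)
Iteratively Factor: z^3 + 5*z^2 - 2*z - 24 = (z + 3)*(z^2 + 2*z - 8) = (z + 3)*(z + 4)*(z - 2)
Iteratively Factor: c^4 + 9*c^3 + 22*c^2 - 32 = (c + 2)*(c^3 + 7*c^2 + 8*c - 16) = (c + 2)*(c + 4)*(c^2 + 3*c - 4) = (c + 2)*(c + 4)^2*(c - 1)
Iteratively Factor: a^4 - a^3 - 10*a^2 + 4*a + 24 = (a + 2)*(a^3 - 3*a^2 - 4*a + 12) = (a + 2)^2*(a^2 - 5*a + 6) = (a - 2)*(a + 2)^2*(a - 3)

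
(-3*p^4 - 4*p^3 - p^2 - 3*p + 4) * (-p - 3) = 3*p^5 + 13*p^4 + 13*p^3 + 6*p^2 + 5*p - 12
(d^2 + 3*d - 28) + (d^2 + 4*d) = 2*d^2 + 7*d - 28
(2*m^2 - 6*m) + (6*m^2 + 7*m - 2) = 8*m^2 + m - 2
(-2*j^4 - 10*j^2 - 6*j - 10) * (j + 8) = -2*j^5 - 16*j^4 - 10*j^3 - 86*j^2 - 58*j - 80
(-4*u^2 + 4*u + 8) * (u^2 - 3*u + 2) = -4*u^4 + 16*u^3 - 12*u^2 - 16*u + 16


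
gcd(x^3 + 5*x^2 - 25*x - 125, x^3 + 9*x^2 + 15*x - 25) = x^2 + 10*x + 25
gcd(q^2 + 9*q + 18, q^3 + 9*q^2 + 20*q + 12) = q + 6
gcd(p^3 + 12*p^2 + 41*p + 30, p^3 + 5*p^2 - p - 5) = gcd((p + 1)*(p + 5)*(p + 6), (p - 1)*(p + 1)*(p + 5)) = p^2 + 6*p + 5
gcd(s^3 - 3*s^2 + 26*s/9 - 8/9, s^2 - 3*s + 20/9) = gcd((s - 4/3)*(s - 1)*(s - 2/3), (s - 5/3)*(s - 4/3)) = s - 4/3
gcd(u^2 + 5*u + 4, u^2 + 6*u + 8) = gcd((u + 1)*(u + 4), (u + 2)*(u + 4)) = u + 4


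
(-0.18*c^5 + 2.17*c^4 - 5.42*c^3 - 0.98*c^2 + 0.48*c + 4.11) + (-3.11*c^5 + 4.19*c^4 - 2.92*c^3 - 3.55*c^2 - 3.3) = -3.29*c^5 + 6.36*c^4 - 8.34*c^3 - 4.53*c^2 + 0.48*c + 0.81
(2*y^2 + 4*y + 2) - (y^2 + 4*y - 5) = y^2 + 7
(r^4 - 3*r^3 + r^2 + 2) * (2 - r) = -r^5 + 5*r^4 - 7*r^3 + 2*r^2 - 2*r + 4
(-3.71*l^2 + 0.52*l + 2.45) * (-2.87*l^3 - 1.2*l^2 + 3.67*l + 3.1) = 10.6477*l^5 + 2.9596*l^4 - 21.2712*l^3 - 12.5326*l^2 + 10.6035*l + 7.595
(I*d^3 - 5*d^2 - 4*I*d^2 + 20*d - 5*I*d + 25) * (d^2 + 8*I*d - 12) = I*d^5 - 13*d^4 - 4*I*d^4 + 52*d^3 - 57*I*d^3 + 125*d^2 + 208*I*d^2 - 240*d + 260*I*d - 300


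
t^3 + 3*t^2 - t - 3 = (t - 1)*(t + 1)*(t + 3)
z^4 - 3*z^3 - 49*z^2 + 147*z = z*(z - 7)*(z - 3)*(z + 7)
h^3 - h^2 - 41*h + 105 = (h - 5)*(h - 3)*(h + 7)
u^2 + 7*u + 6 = (u + 1)*(u + 6)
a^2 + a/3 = a*(a + 1/3)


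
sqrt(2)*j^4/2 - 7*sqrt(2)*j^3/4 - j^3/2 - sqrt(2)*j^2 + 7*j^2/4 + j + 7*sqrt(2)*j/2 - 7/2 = (j - 7/2)*(j - sqrt(2))*(j - sqrt(2)/2)*(sqrt(2)*j/2 + 1)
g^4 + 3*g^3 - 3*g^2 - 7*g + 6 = (g - 1)^2*(g + 2)*(g + 3)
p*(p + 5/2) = p^2 + 5*p/2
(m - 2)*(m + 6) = m^2 + 4*m - 12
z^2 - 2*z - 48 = (z - 8)*(z + 6)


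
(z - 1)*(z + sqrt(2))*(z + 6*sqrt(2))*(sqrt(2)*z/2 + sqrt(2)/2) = sqrt(2)*z^4/2 + 7*z^3 + 11*sqrt(2)*z^2/2 - 7*z - 6*sqrt(2)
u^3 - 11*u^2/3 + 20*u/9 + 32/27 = (u - 8/3)*(u - 4/3)*(u + 1/3)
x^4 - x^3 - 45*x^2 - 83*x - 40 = (x - 8)*(x + 1)^2*(x + 5)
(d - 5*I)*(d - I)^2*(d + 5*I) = d^4 - 2*I*d^3 + 24*d^2 - 50*I*d - 25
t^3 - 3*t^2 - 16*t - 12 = (t - 6)*(t + 1)*(t + 2)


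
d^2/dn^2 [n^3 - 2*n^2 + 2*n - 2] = 6*n - 4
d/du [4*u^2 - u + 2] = 8*u - 1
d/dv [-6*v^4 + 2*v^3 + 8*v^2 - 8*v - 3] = -24*v^3 + 6*v^2 + 16*v - 8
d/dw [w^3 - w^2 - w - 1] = 3*w^2 - 2*w - 1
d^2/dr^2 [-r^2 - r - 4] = -2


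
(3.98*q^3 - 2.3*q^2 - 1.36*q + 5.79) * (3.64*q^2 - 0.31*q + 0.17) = 14.4872*q^5 - 9.6058*q^4 - 3.5608*q^3 + 21.1062*q^2 - 2.0261*q + 0.9843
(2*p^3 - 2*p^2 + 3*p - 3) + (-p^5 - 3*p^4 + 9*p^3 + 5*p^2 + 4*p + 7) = -p^5 - 3*p^4 + 11*p^3 + 3*p^2 + 7*p + 4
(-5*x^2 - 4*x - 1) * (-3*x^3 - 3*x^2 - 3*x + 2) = 15*x^5 + 27*x^4 + 30*x^3 + 5*x^2 - 5*x - 2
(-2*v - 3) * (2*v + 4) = -4*v^2 - 14*v - 12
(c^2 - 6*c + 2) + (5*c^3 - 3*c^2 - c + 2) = 5*c^3 - 2*c^2 - 7*c + 4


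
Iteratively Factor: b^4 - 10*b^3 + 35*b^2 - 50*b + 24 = (b - 3)*(b^3 - 7*b^2 + 14*b - 8) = (b - 3)*(b - 2)*(b^2 - 5*b + 4) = (b - 3)*(b - 2)*(b - 1)*(b - 4)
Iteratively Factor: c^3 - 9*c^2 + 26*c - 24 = (c - 2)*(c^2 - 7*c + 12) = (c - 3)*(c - 2)*(c - 4)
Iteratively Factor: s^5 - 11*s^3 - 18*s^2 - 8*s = (s - 4)*(s^4 + 4*s^3 + 5*s^2 + 2*s) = (s - 4)*(s + 2)*(s^3 + 2*s^2 + s) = s*(s - 4)*(s + 2)*(s^2 + 2*s + 1) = s*(s - 4)*(s + 1)*(s + 2)*(s + 1)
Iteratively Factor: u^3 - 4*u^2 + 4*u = (u)*(u^2 - 4*u + 4) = u*(u - 2)*(u - 2)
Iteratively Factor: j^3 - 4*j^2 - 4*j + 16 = (j + 2)*(j^2 - 6*j + 8) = (j - 2)*(j + 2)*(j - 4)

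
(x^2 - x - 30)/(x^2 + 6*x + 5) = (x - 6)/(x + 1)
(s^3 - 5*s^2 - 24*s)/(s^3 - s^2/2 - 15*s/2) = 2*(-s^2 + 5*s + 24)/(-2*s^2 + s + 15)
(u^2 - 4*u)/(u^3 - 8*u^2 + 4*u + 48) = u/(u^2 - 4*u - 12)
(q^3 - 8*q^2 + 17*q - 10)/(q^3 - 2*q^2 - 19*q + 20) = (q - 2)/(q + 4)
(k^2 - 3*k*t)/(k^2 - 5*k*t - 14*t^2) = k*(-k + 3*t)/(-k^2 + 5*k*t + 14*t^2)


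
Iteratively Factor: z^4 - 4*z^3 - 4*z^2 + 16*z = (z - 2)*(z^3 - 2*z^2 - 8*z) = (z - 4)*(z - 2)*(z^2 + 2*z) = z*(z - 4)*(z - 2)*(z + 2)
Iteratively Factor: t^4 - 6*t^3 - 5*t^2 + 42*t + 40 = (t - 4)*(t^3 - 2*t^2 - 13*t - 10) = (t - 4)*(t + 2)*(t^2 - 4*t - 5) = (t - 5)*(t - 4)*(t + 2)*(t + 1)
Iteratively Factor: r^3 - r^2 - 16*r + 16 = (r - 4)*(r^2 + 3*r - 4) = (r - 4)*(r - 1)*(r + 4)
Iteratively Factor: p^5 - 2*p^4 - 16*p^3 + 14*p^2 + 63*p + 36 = (p - 4)*(p^4 + 2*p^3 - 8*p^2 - 18*p - 9) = (p - 4)*(p + 1)*(p^3 + p^2 - 9*p - 9) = (p - 4)*(p - 3)*(p + 1)*(p^2 + 4*p + 3) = (p - 4)*(p - 3)*(p + 1)*(p + 3)*(p + 1)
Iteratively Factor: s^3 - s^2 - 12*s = (s + 3)*(s^2 - 4*s) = (s - 4)*(s + 3)*(s)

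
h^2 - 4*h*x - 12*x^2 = (h - 6*x)*(h + 2*x)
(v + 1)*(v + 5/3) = v^2 + 8*v/3 + 5/3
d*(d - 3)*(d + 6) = d^3 + 3*d^2 - 18*d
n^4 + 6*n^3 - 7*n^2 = n^2*(n - 1)*(n + 7)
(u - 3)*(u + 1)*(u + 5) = u^3 + 3*u^2 - 13*u - 15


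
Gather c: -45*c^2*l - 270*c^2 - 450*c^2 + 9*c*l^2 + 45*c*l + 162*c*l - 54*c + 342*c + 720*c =c^2*(-45*l - 720) + c*(9*l^2 + 207*l + 1008)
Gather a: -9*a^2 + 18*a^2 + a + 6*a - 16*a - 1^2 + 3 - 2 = 9*a^2 - 9*a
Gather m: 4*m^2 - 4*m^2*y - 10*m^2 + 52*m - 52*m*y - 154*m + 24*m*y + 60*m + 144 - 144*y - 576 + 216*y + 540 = m^2*(-4*y - 6) + m*(-28*y - 42) + 72*y + 108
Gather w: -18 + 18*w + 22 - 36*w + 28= 32 - 18*w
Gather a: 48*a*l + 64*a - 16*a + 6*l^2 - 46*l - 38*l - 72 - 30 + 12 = a*(48*l + 48) + 6*l^2 - 84*l - 90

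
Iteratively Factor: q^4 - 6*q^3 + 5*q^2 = (q - 1)*(q^3 - 5*q^2) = q*(q - 1)*(q^2 - 5*q) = q^2*(q - 1)*(q - 5)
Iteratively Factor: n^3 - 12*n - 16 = (n + 2)*(n^2 - 2*n - 8) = (n + 2)^2*(n - 4)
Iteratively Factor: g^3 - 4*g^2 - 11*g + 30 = (g - 5)*(g^2 + g - 6) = (g - 5)*(g - 2)*(g + 3)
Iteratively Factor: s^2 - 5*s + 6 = (s - 2)*(s - 3)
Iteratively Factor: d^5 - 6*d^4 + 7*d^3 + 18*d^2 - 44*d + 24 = (d - 3)*(d^4 - 3*d^3 - 2*d^2 + 12*d - 8) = (d - 3)*(d + 2)*(d^3 - 5*d^2 + 8*d - 4) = (d - 3)*(d - 2)*(d + 2)*(d^2 - 3*d + 2) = (d - 3)*(d - 2)*(d - 1)*(d + 2)*(d - 2)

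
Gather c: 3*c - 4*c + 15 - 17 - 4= -c - 6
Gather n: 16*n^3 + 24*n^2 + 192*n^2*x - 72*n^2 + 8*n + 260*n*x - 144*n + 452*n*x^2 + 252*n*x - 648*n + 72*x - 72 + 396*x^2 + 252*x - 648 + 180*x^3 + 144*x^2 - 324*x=16*n^3 + n^2*(192*x - 48) + n*(452*x^2 + 512*x - 784) + 180*x^3 + 540*x^2 - 720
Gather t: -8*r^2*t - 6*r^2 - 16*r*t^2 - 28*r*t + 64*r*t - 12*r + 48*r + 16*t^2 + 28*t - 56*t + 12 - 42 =-6*r^2 + 36*r + t^2*(16 - 16*r) + t*(-8*r^2 + 36*r - 28) - 30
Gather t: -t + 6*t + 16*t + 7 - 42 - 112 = 21*t - 147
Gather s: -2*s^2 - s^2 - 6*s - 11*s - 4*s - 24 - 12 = -3*s^2 - 21*s - 36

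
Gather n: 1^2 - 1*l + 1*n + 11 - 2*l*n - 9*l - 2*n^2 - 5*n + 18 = -10*l - 2*n^2 + n*(-2*l - 4) + 30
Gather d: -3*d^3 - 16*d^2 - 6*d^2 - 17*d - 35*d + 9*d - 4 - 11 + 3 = -3*d^3 - 22*d^2 - 43*d - 12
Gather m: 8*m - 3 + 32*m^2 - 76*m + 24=32*m^2 - 68*m + 21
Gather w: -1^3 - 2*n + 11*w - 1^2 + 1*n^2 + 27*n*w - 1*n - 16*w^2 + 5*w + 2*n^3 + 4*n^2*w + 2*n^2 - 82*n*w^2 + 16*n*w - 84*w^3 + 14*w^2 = 2*n^3 + 3*n^2 - 3*n - 84*w^3 + w^2*(-82*n - 2) + w*(4*n^2 + 43*n + 16) - 2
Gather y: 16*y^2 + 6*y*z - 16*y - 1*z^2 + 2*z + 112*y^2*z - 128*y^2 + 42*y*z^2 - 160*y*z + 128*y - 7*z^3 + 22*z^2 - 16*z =y^2*(112*z - 112) + y*(42*z^2 - 154*z + 112) - 7*z^3 + 21*z^2 - 14*z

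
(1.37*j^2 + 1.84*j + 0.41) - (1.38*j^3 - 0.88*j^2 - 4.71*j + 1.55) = -1.38*j^3 + 2.25*j^2 + 6.55*j - 1.14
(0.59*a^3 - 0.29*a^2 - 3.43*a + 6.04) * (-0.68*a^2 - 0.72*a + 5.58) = -0.4012*a^5 - 0.2276*a^4 + 5.8334*a^3 - 3.2558*a^2 - 23.4882*a + 33.7032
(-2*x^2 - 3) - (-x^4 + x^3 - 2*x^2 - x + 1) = x^4 - x^3 + x - 4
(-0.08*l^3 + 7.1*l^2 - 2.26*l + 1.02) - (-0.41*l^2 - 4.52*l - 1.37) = -0.08*l^3 + 7.51*l^2 + 2.26*l + 2.39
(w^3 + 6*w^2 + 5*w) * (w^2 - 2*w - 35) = w^5 + 4*w^4 - 42*w^3 - 220*w^2 - 175*w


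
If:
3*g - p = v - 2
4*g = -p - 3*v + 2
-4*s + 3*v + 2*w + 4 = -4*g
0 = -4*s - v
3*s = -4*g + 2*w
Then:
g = 32/27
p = 262/27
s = 28/27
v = -112/27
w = 106/27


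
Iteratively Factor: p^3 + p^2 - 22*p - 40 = (p + 4)*(p^2 - 3*p - 10) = (p - 5)*(p + 4)*(p + 2)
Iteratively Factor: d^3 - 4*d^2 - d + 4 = (d + 1)*(d^2 - 5*d + 4) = (d - 1)*(d + 1)*(d - 4)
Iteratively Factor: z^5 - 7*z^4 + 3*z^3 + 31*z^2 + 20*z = (z + 1)*(z^4 - 8*z^3 + 11*z^2 + 20*z) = (z + 1)^2*(z^3 - 9*z^2 + 20*z) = z*(z + 1)^2*(z^2 - 9*z + 20) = z*(z - 5)*(z + 1)^2*(z - 4)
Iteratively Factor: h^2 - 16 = (h + 4)*(h - 4)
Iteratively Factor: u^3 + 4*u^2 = (u + 4)*(u^2) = u*(u + 4)*(u)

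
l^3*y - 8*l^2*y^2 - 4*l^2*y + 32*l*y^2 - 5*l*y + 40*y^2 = (l - 5)*(l - 8*y)*(l*y + y)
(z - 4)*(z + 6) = z^2 + 2*z - 24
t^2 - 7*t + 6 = (t - 6)*(t - 1)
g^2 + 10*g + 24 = (g + 4)*(g + 6)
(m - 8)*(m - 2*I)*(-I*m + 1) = -I*m^3 - m^2 + 8*I*m^2 + 8*m - 2*I*m + 16*I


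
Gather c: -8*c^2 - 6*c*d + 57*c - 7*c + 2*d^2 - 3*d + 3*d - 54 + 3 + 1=-8*c^2 + c*(50 - 6*d) + 2*d^2 - 50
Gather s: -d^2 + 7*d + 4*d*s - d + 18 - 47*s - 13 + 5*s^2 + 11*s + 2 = -d^2 + 6*d + 5*s^2 + s*(4*d - 36) + 7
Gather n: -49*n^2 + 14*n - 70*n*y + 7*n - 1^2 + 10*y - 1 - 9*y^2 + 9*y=-49*n^2 + n*(21 - 70*y) - 9*y^2 + 19*y - 2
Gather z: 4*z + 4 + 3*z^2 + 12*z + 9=3*z^2 + 16*z + 13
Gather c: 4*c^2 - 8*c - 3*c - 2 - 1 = 4*c^2 - 11*c - 3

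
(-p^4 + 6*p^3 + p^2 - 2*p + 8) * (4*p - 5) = -4*p^5 + 29*p^4 - 26*p^3 - 13*p^2 + 42*p - 40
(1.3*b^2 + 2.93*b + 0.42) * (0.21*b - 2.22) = 0.273*b^3 - 2.2707*b^2 - 6.4164*b - 0.9324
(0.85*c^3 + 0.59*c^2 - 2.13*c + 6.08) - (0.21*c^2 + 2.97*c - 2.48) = 0.85*c^3 + 0.38*c^2 - 5.1*c + 8.56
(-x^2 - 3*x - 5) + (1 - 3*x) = -x^2 - 6*x - 4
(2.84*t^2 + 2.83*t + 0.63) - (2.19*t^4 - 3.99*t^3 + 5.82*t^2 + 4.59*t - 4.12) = -2.19*t^4 + 3.99*t^3 - 2.98*t^2 - 1.76*t + 4.75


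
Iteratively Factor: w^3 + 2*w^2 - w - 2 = (w + 2)*(w^2 - 1) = (w + 1)*(w + 2)*(w - 1)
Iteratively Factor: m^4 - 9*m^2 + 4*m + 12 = (m + 1)*(m^3 - m^2 - 8*m + 12) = (m - 2)*(m + 1)*(m^2 + m - 6) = (m - 2)^2*(m + 1)*(m + 3)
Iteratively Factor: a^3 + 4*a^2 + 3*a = (a + 3)*(a^2 + a) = a*(a + 3)*(a + 1)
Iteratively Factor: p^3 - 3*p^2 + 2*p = (p)*(p^2 - 3*p + 2) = p*(p - 1)*(p - 2)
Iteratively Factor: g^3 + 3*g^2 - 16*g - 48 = (g + 3)*(g^2 - 16) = (g - 4)*(g + 3)*(g + 4)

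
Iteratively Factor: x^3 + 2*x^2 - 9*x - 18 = (x - 3)*(x^2 + 5*x + 6) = (x - 3)*(x + 3)*(x + 2)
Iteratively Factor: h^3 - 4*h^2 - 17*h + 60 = (h + 4)*(h^2 - 8*h + 15) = (h - 3)*(h + 4)*(h - 5)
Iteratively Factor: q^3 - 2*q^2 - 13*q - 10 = (q + 1)*(q^2 - 3*q - 10) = (q + 1)*(q + 2)*(q - 5)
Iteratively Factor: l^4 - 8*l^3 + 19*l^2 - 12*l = (l)*(l^3 - 8*l^2 + 19*l - 12) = l*(l - 4)*(l^2 - 4*l + 3) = l*(l - 4)*(l - 3)*(l - 1)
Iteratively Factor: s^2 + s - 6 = (s - 2)*(s + 3)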